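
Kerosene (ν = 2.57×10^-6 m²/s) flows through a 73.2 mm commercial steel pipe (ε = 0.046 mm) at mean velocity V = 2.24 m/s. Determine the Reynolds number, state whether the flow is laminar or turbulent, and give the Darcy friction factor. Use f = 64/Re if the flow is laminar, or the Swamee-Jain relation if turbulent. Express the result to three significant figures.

Re ≈ 6.38×10^4; turbulent; f ≈ 0.0222

Re = VD/ν = 2.240·0.0732/2.57×10^-6 = 6.38×10^4
Re > 4000 → turbulent; ε/D = 6.28×10^-4
Swamee-Jain: f = 0.02221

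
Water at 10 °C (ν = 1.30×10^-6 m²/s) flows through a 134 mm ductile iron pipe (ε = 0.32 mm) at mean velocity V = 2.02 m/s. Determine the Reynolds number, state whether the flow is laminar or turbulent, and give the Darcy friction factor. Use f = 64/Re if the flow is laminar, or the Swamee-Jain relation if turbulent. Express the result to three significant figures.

Re ≈ 2.08×10^5; turbulent; f ≈ 0.0255

Re = VD/ν = 2.020·0.134/1.30×10^-6 = 2.08×10^5
Re > 4000 → turbulent; ε/D = 0.00239
Swamee-Jain: f = 0.02550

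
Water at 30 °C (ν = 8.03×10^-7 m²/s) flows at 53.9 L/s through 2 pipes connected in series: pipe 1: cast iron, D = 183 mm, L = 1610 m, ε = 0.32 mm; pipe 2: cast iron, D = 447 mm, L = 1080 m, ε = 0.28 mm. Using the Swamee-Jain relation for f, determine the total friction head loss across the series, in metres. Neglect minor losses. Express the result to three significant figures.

H ≈ 43.9 m

Pipe 1: V = 2.049 m/s, Re = 4.67×10^5, ε/D = 0.00175, f = 0.02316, h_1 = f(L/D)V²/2g = 43.61 m
Pipe 2: V = 0.3435 m/s, Re = 1.91×10^5, ε/D = 6.26×10^-4, f = 0.01964, h_2 = f(L/D)V²/2g = 0.2853 m
Series → Q common, losses add: H = Σh = 43.89 m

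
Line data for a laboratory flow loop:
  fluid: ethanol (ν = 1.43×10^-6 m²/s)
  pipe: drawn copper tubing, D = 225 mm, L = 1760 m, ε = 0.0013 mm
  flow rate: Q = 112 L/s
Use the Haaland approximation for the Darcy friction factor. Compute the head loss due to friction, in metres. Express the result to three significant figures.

V = 4Q/(πD²) = 4·0.112/(π·0.225²) = 2.817 m/s
Re = VD/ν = 2.817·0.225/1.43×10^-6 = 4.43×10^5 → turbulent
ε/D = 0.0013/225 = 5.78×10^-6
Haaland: f = 0.01341
h_f = f(L/D)V²/(2g) = 0.01341·(1760/0.225)·2.817²/(2·9.81) = 42.41 m

h_f ≈ 42.4 m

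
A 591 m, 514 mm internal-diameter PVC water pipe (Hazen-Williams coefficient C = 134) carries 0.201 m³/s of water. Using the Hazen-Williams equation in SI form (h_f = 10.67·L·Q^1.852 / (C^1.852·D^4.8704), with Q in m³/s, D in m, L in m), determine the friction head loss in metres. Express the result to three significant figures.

h_f ≈ 0.950 m

h_f = 10.67·591·0.201^1.852 / (134^1.852·0.514^4.8704) = 0.9497 m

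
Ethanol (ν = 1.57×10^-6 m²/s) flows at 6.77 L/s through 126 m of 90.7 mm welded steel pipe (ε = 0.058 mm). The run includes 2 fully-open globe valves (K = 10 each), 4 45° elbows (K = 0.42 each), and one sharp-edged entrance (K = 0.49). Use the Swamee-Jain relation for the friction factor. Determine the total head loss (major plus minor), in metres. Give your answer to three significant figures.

V = 4Q/(πD²) = 1.048 m/s; V²/2g = 0.05596 m
Re = 6.05×10^4, ε/D = 6.39×10^-4 → f = 0.02242 (Swamee-Jain)
Major: h_f = f(L/D)·V²/2g = 0.02242·1389·0.05596 = 1.743 m
Minor: ΣK = 22.2; h_m = ΣK·V²/2g = 1.241 m
Total H_L = 1.743 + 1.241 = 2.984 m

H_L ≈ 2.98 m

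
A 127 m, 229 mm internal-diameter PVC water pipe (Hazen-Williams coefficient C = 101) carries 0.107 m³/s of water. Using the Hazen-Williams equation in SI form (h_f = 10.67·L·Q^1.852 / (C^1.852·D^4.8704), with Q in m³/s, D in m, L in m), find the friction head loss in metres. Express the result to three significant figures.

h_f = 10.67·127·0.107^1.852 / (101^1.852·0.229^4.8704) = 5.498 m

h_f ≈ 5.50 m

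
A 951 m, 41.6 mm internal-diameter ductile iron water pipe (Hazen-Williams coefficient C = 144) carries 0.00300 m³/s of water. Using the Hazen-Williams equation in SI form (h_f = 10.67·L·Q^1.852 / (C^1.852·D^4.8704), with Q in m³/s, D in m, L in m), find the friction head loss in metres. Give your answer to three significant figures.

h_f ≈ 115 m

h_f = 10.67·951·0.00300^1.852 / (144^1.852·0.0416^4.8704) = 115.4 m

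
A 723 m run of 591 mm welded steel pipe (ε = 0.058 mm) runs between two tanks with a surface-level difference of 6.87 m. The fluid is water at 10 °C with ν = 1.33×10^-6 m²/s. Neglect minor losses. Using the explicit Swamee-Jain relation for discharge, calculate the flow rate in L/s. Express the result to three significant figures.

Q ≈ 794 L/s

Swamee-Jain (Type II): Q = -0.965·√(gD⁵h_f/L)·ln[ε/(3.7D) + √(3.17ν²L/(gD³h_f))]
√(gD⁵h_f/L) = √(9.81·0.591⁵·6.87/723) = 0.08198
ε/(3.7D) = 2.65×10^-5; √(3.17ν²L/(gD³h_f)) = 1.71×10^-5
Q = -0.965·0.08198·ln(4.359×10^-5) = 0.7943 m³/s
Check: V = 2.90 m/s, Re = 1.29×10^6, f = 0.01322, h_f = 6.91 m ≈ 6.87 m ✓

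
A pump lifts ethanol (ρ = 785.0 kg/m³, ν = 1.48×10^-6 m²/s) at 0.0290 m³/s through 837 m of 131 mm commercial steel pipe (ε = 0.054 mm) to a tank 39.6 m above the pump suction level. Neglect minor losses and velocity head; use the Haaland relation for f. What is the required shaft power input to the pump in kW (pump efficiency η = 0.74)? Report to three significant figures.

V = 4Q/(πD²) = 2.152 m/s; Re = 1.90×10^5; ε/D = 4.12×10^-4; f = 0.01825
h_f = f(L/D)V²/2g = 27.51 m
Total head H = z + h_f = 39.6 + 27.51 = 67.11 m
P_hyd = ρgQH = 785.0·9.81·0.0290·67.11 = 14.99 kW
P_shaft = P_hyd/η = 14.99/0.74 = 20.25 kW

P_shaft ≈ 20.3 kW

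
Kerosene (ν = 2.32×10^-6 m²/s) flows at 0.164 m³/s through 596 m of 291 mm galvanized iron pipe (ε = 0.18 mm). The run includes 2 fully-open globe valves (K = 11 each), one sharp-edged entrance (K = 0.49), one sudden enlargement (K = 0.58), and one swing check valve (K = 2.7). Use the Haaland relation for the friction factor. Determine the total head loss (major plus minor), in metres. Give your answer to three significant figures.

H_L ≈ 19.9 m

V = 4Q/(πD²) = 2.466 m/s; V²/2g = 0.3099 m
Re = 3.09×10^5, ε/D = 6.19×10^-4 → f = 0.01870 (Haaland)
Major: h_f = f(L/D)·V²/2g = 0.01870·2048·0.3099 = 11.87 m
Minor: ΣK = 25.8; h_m = ΣK·V²/2g = 7.986 m
Total H_L = 11.87 + 7.986 = 19.85 m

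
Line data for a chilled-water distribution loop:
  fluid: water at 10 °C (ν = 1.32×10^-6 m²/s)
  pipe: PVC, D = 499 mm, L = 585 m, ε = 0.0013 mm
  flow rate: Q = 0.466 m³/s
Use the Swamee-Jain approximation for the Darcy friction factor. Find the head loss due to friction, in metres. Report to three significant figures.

h_f ≈ 4.03 m

V = 4Q/(πD²) = 4·0.466/(π·0.499²) = 2.383 m/s
Re = VD/ν = 2.383·0.499/1.32×10^-6 = 9.01×10^5 → turbulent
ε/D = 0.0013/499 = 2.61×10^-6
Swamee-Jain: f = 0.01188
h_f = f(L/D)V²/(2g) = 0.01188·(585/0.499)·2.383²/(2·9.81) = 4.029 m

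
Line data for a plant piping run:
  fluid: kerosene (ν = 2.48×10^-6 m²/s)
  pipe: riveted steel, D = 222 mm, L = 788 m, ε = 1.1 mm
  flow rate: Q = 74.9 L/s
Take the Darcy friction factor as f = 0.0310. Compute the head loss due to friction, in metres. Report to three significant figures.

V = 4Q/(πD²) = 4·0.0749/(π·0.222²) = 1.935 m/s
h_f = f(L/D)V²/(2g) = 0.03100·(788/0.222)·1.935²/(2·9.81) = 21.00 m

h_f ≈ 21.0 m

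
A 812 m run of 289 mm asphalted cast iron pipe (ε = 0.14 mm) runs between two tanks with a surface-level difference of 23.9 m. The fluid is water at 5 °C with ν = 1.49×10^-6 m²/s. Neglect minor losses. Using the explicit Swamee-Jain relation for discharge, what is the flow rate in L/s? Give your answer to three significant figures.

Q ≈ 203 L/s

Swamee-Jain (Type II): Q = -0.965·√(gD⁵h_f/L)·ln[ε/(3.7D) + √(3.17ν²L/(gD³h_f))]
√(gD⁵h_f/L) = √(9.81·0.289⁵·23.9/812) = 0.02413
ε/(3.7D) = 1.31×10^-4; √(3.17ν²L/(gD³h_f)) = 3.18×10^-5
Q = -0.965·0.02413·ln(1.627×10^-4) = 0.2031 m³/s
Check: V = 3.10 m/s, Re = 6.01×10^5, f = 0.01752, h_f = 24.1 m ≈ 23.9 m ✓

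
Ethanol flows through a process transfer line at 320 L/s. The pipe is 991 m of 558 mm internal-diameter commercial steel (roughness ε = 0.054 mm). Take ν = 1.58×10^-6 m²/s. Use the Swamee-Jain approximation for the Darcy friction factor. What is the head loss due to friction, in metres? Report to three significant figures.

h_f ≈ 2.26 m

V = 4Q/(πD²) = 4·0.320/(π·0.558²) = 1.309 m/s
Re = VD/ν = 1.309·0.558/1.58×10^-6 = 4.62×10^5 → turbulent
ε/D = 0.054/558 = 9.68×10^-5
Swamee-Jain: f = 0.01456
h_f = f(L/D)V²/(2g) = 0.01456·(991/0.558)·1.309²/(2·9.81) = 2.257 m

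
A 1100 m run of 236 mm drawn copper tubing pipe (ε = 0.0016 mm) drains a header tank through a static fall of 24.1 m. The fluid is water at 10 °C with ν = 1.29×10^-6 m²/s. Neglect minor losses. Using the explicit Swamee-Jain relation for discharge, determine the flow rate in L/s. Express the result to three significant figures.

Q ≈ 121 L/s

Swamee-Jain (Type II): Q = -0.965·√(gD⁵h_f/L)·ln[ε/(3.7D) + √(3.17ν²L/(gD³h_f))]
√(gD⁵h_f/L) = √(9.81·0.236⁵·24.1/1100) = 0.01254
ε/(3.7D) = 1.83×10^-6; √(3.17ν²L/(gD³h_f)) = 4.32×10^-5
Q = -0.965·0.01254·ln(4.504×10^-5) = 0.1211 m³/s
Check: V = 2.77 m/s, Re = 5.07×10^5, f = 0.01317, h_f = 24.0 m ≈ 24.1 m ✓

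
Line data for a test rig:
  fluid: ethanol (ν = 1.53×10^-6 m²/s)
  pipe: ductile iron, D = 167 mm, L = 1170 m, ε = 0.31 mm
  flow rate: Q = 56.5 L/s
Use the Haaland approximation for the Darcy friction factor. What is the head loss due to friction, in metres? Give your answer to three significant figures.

h_f ≈ 56.1 m

V = 4Q/(πD²) = 4·0.0565/(π·0.167²) = 2.579 m/s
Re = VD/ν = 2.579·0.167/1.53×10^-6 = 2.82×10^5 → turbulent
ε/D = 0.31/167 = 0.00186
Haaland: f = 0.02360
h_f = f(L/D)V²/(2g) = 0.02360·(1170/0.167)·2.579²/(2·9.81) = 56.08 m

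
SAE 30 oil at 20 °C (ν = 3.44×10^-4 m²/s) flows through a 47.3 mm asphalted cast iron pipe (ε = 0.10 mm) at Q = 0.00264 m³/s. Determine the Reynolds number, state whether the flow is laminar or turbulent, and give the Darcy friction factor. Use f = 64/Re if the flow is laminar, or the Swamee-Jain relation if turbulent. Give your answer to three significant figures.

Re ≈ 207; laminar; f = 64/Re ≈ 0.310

V = 4Q/(πD²) = 1.502 m/s
Re = VD/ν = 1.502·0.0473/3.44×10^-4 = 207
Re < 2300 → laminar → f = 64/Re = 0.3098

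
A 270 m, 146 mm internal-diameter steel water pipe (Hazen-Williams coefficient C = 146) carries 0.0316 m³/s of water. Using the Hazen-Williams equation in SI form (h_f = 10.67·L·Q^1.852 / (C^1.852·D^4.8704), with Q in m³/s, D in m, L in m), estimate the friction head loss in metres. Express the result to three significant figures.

h_f = 10.67·270·0.0316^1.852 / (146^1.852·0.146^4.8704) = 5.527 m

h_f ≈ 5.53 m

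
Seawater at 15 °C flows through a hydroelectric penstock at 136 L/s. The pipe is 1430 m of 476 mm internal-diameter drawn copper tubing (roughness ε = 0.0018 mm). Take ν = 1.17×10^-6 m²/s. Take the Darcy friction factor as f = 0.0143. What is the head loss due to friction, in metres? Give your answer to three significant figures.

V = 4Q/(πD²) = 4·0.136/(π·0.476²) = 0.7642 m/s
h_f = f(L/D)V²/(2g) = 0.01430·(1430/0.476)·0.7642²/(2·9.81) = 1.279 m

h_f ≈ 1.28 m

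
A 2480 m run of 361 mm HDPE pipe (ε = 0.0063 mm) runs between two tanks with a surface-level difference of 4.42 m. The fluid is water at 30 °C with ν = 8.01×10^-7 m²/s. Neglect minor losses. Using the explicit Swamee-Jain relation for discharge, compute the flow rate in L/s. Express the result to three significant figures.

Swamee-Jain (Type II): Q = -0.965·√(gD⁵h_f/L)·ln[ε/(3.7D) + √(3.17ν²L/(gD³h_f))]
√(gD⁵h_f/L) = √(9.81·0.361⁵·4.42/2480) = 0.01035
ε/(3.7D) = 4.72×10^-6; √(3.17ν²L/(gD³h_f)) = 4.97×10^-5
Q = -0.965·0.01035·ln(5.444×10^-5) = 0.09810 m³/s
Check: V = 0.958 m/s, Re = 4.32×10^5, f = 0.01369, h_f = 4.40 m ≈ 4.42 m ✓

Q ≈ 98.1 L/s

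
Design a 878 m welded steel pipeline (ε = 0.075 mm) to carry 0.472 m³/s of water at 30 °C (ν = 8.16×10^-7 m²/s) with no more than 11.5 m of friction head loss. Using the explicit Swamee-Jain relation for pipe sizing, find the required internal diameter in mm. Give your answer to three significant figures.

D ≈ 461 mm

Swamee-Jain (Type III): D = 0.66·[ε^1.25·(LQ²/(gh_f))^4.75 + ν·Q^9.4·(L/(gh_f))^5.2]^0.04
LQ²/(gh_f) = 1.734; L/(gh_f) = 7.783
Term 1 = ε^1.25·(…)^4.75 = 9.53×10^-5; Term 2 = ν·Q^9.4·(…)^5.2 = 3.02×10^-5
D = 0.66·(9.53×10^-5 + 3.02×10^-5)^0.04 = 0.4608 m = 461 mm
Check: V = 2.83 m/s, Re = 1.60×10^6, f = 0.01398, h_f = 10.9 m ≈ 11.5 m ✓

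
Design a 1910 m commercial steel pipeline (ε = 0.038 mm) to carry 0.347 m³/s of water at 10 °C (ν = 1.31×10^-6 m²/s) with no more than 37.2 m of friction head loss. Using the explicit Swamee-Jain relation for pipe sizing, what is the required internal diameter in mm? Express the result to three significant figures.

Swamee-Jain (Type III): D = 0.66·[ε^1.25·(LQ²/(gh_f))^4.75 + ν·Q^9.4·(L/(gh_f))^5.2]^0.04
LQ²/(gh_f) = 0.6302; L/(gh_f) = 5.234
Term 1 = ε^1.25·(…)^4.75 = 3.33×10^-7; Term 2 = ν·Q^9.4·(…)^5.2 = 3.42×10^-7
D = 0.66·(3.33×10^-7 + 3.42×10^-7)^0.04 = 0.3739 m = 374 mm
Check: V = 3.16 m/s, Re = 9.02×10^5, f = 0.01365, h_f = 35.5 m ≈ 37.2 m ✓

D ≈ 374 mm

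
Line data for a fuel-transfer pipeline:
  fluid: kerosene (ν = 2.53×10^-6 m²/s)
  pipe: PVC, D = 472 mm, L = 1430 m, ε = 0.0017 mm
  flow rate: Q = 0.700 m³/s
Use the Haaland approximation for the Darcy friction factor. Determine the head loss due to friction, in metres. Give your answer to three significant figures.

h_f ≈ 30.2 m

V = 4Q/(πD²) = 4·0.700/(π·0.472²) = 4.001 m/s
Re = VD/ν = 4.001·0.472/2.53×10^-6 = 7.46×10^5 → turbulent
ε/D = 0.0017/472 = 3.60×10^-6
Haaland: f = 0.01223
h_f = f(L/D)V²/(2g) = 0.01223·(1430/0.472)·4.001²/(2·9.81) = 30.22 m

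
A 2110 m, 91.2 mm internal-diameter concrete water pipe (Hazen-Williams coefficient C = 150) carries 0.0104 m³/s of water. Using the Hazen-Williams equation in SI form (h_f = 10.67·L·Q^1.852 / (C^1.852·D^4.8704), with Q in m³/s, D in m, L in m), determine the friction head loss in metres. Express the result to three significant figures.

h_f ≈ 51.9 m

h_f = 10.67·2110·0.0104^1.852 / (150^1.852·0.0912^4.8704) = 51.89 m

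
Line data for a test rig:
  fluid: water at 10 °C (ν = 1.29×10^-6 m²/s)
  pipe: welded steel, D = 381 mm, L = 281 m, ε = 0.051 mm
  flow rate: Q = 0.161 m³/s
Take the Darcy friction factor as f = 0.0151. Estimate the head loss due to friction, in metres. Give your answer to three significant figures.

V = 4Q/(πD²) = 4·0.161/(π·0.381²) = 1.412 m/s
h_f = f(L/D)V²/(2g) = 0.01510·(281/0.381)·1.412²/(2·9.81) = 1.132 m

h_f ≈ 1.13 m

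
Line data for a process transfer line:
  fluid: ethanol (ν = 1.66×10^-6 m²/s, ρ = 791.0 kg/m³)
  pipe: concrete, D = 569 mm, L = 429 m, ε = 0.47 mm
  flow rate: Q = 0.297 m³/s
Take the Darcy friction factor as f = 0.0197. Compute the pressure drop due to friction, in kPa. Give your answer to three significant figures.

Δp ≈ 8.01 kPa

V = 4Q/(πD²) = 4·0.297/(π·0.569²) = 1.168 m/s
h_f = f(L/D)V²/(2g) = 0.01970·(429/0.569)·1.168²/(2·9.81) = 1.033 m
Δp = ρg·h_f = 791.0·9.81·1.033 = 8.014 kPa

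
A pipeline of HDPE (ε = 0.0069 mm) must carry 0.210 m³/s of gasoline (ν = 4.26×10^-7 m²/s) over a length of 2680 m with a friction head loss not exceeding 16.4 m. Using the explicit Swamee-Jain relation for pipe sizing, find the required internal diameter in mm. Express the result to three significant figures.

D ≈ 369 mm

Swamee-Jain (Type III): D = 0.66·[ε^1.25·(LQ²/(gh_f))^4.75 + ν·Q^9.4·(L/(gh_f))^5.2]^0.04
LQ²/(gh_f) = 0.7346; L/(gh_f) = 16.66
Term 1 = ε^1.25·(…)^4.75 = 8.17×10^-8; Term 2 = ν·Q^9.4·(…)^5.2 = 4.08×10^-7
D = 0.66·(8.17×10^-8 + 4.08×10^-7)^0.04 = 0.3691 m = 369 mm
Check: V = 1.96 m/s, Re = 1.70×10^6, f = 0.01124, h_f = 16.0 m ≈ 16.4 m ✓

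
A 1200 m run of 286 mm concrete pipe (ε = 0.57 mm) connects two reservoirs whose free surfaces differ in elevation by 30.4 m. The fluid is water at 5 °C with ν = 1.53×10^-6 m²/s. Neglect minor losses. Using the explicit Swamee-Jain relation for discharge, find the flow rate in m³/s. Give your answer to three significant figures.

Swamee-Jain (Type II): Q = -0.965·√(gD⁵h_f/L)·ln[ε/(3.7D) + √(3.17ν²L/(gD³h_f))]
√(gD⁵h_f/L) = √(9.81·0.286⁵·30.4/1200) = 0.02181
ε/(3.7D) = 5.39×10^-4; √(3.17ν²L/(gD³h_f)) = 3.57×10^-5
Q = -0.965·0.02181·ln(5.744×10^-4) = 0.1570 m³/s
Check: V = 2.44 m/s, Re = 4.57×10^5, f = 0.02392, h_f = 30.6 m ≈ 30.4 m ✓

Q ≈ 0.157 m³/s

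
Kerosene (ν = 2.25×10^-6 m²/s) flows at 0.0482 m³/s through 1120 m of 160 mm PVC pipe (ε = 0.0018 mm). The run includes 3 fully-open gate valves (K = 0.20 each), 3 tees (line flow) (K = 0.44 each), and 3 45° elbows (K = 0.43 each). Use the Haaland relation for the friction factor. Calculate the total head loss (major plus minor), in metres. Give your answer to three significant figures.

V = 4Q/(πD²) = 2.397 m/s; V²/2g = 0.2929 m
Re = 1.70×10^5, ε/D = 1.12×10^-5 → f = 0.01605 (Haaland)
Major: h_f = f(L/D)·V²/2g = 0.01605·7000·0.2929 = 32.91 m
Minor: ΣK = 3.21; h_m = ΣK·V²/2g = 0.9402 m
Total H_L = 32.91 + 0.9402 = 33.85 m

H_L ≈ 33.9 m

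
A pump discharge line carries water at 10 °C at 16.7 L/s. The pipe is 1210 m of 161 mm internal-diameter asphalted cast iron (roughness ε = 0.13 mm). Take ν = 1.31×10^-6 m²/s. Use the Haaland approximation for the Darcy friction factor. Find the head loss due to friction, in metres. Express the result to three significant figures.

h_f ≈ 5.48 m

V = 4Q/(πD²) = 4·0.0167/(π·0.161²) = 0.8203 m/s
Re = VD/ν = 0.8203·0.161/1.31×10^-6 = 1.01×10^5 → turbulent
ε/D = 0.13/161 = 8.07×10^-4
Haaland: f = 0.02126
h_f = f(L/D)V²/(2g) = 0.02126·(1210/0.161)·0.8203²/(2·9.81) = 5.480 m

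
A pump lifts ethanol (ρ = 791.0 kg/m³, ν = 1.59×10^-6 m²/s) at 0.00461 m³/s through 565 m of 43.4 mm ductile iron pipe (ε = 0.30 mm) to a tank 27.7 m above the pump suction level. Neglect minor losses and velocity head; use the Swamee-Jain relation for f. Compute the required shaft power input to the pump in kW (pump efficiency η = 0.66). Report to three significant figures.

P_shaft ≈ 13.6 kW

V = 4Q/(πD²) = 3.116 m/s; Re = 8.51×10^4; ε/D = 0.00691; f = 0.03475
h_f = f(L/D)V²/2g = 223.9 m
Total head H = z + h_f = 27.7 + 223.9 = 251.6 m
P_hyd = ρgQH = 791.0·9.81·0.00461·251.6 = 9.000 kW
P_shaft = P_hyd/η = 9.000/0.66 = 13.64 kW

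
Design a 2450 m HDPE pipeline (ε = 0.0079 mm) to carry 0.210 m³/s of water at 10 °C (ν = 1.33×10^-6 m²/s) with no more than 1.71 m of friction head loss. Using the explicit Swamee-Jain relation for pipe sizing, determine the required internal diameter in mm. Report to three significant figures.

D ≈ 603 mm

Swamee-Jain (Type III): D = 0.66·[ε^1.25·(LQ²/(gh_f))^4.75 + ν·Q^9.4·(L/(gh_f))^5.2]^0.04
LQ²/(gh_f) = 6.441; L/(gh_f) = 146.0
Term 1 = ε^1.25·(…)^4.75 = 0.00291; Term 2 = ν·Q^9.4·(…)^5.2 = 0.102
D = 0.66·(0.00291 + 0.102)^0.04 = 0.6031 m = 603 mm
Check: V = 0.735 m/s, Re = 3.33×10^5, f = 0.01426, h_f = 1.60 m ≈ 1.71 m ✓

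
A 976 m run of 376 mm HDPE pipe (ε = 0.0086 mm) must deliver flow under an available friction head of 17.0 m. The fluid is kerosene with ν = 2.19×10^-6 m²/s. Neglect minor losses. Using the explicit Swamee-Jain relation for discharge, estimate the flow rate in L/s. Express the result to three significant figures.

Swamee-Jain (Type II): Q = -0.965·√(gD⁵h_f/L)·ln[ε/(3.7D) + √(3.17ν²L/(gD³h_f))]
√(gD⁵h_f/L) = √(9.81·0.376⁵·17.0/976) = 0.03583
ε/(3.7D) = 6.18×10^-6; √(3.17ν²L/(gD³h_f)) = 4.09×10^-5
Q = -0.965·0.03583·ln(4.709×10^-5) = 0.3445 m³/s
Check: V = 3.10 m/s, Re = 5.33×10^5, f = 0.01332, h_f = 17.0 m ≈ 17.0 m ✓

Q ≈ 345 L/s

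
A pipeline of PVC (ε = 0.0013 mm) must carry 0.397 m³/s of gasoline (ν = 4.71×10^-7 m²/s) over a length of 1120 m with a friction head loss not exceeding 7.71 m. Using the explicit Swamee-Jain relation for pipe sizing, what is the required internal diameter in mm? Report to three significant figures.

Swamee-Jain (Type III): D = 0.66·[ε^1.25·(LQ²/(gh_f))^4.75 + ν·Q^9.4·(L/(gh_f))^5.2]^0.04
LQ²/(gh_f) = 2.334; L/(gh_f) = 14.81
Term 1 = ε^1.25·(…)^4.75 = 2.46×10^-6; Term 2 = ν·Q^9.4·(…)^5.2 = 9.73×10^-5
D = 0.66·(2.46×10^-6 + 9.73×10^-5)^0.04 = 0.4566 m = 457 mm
Check: V = 2.42 m/s, Re = 2.35×10^6, f = 0.01023, h_f = 7.52 m ≈ 7.71 m ✓

D ≈ 457 mm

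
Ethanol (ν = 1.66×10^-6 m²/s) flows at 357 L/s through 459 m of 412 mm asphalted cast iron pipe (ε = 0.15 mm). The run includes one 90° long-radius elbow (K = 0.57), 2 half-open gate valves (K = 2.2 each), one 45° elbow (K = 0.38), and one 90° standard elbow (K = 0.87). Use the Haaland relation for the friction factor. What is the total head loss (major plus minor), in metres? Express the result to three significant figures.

V = 4Q/(πD²) = 2.678 m/s; V²/2g = 0.3655 m
Re = 6.65×10^5, ε/D = 3.64×10^-4 → f = 0.01641 (Haaland)
Major: h_f = f(L/D)·V²/2g = 0.01641·1114·0.3655 = 6.682 m
Minor: ΣK = 6.22; h_m = ΣK·V²/2g = 2.273 m
Total H_L = 6.682 + 2.273 = 8.955 m

H_L ≈ 8.96 m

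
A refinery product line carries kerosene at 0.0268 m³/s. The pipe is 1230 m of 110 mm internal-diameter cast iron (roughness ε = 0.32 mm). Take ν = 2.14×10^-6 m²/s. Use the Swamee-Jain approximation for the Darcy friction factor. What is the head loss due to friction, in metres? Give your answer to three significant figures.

V = 4Q/(πD²) = 4·0.0268/(π·0.110²) = 2.820 m/s
Re = VD/ν = 2.820·0.110/2.14×10^-6 = 1.45×10^5 → turbulent
ε/D = 0.32/110 = 0.00291
Swamee-Jain: f = 0.02709
h_f = f(L/D)V²/(2g) = 0.02709·(1230/0.110)·2.820²/(2·9.81) = 122.8 m

h_f ≈ 123 m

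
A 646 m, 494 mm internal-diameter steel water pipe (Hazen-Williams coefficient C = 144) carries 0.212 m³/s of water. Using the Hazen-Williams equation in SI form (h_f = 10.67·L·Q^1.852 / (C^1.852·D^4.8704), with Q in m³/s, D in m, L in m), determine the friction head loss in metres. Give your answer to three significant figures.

h_f ≈ 1.22 m

h_f = 10.67·646·0.212^1.852 / (144^1.852·0.494^4.8704) = 1.217 m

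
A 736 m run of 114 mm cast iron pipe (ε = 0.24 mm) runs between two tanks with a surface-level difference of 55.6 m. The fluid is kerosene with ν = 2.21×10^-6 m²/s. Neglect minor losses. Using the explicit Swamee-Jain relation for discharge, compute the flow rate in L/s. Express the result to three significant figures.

Q ≈ 26.5 L/s

Swamee-Jain (Type II): Q = -0.965·√(gD⁵h_f/L)·ln[ε/(3.7D) + √(3.17ν²L/(gD³h_f))]
√(gD⁵h_f/L) = √(9.81·0.114⁵·55.6/736) = 0.003777
ε/(3.7D) = 5.69×10^-4; √(3.17ν²L/(gD³h_f)) = 1.19×10^-4
Q = -0.965·0.003777·ln(6.877×10^-4) = 0.02654 m³/s
Check: V = 2.60 m/s, Re = 1.34×10^5, f = 0.02520, h_f = 56.1 m ≈ 55.6 m ✓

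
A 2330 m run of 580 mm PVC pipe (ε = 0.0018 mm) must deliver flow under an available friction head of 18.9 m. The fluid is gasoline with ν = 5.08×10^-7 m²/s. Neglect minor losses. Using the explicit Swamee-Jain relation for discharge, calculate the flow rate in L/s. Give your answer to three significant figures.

Q ≈ 818 L/s

Swamee-Jain (Type II): Q = -0.965·√(gD⁵h_f/L)·ln[ε/(3.7D) + √(3.17ν²L/(gD³h_f))]
√(gD⁵h_f/L) = √(9.81·0.580⁵·18.9/2330) = 0.07227
ε/(3.7D) = 8.39×10^-7; √(3.17ν²L/(gD³h_f)) = 7.26×10^-6
Q = -0.965·0.07227·ln(8.098×10^-6) = 0.8176 m³/s
Check: V = 3.09 m/s, Re = 3.53×10^6, f = 0.009659, h_f = 18.9 m ≈ 18.9 m ✓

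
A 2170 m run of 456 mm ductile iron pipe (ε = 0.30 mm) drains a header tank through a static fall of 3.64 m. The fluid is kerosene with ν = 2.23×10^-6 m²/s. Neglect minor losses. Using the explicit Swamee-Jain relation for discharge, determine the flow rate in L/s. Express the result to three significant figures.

Swamee-Jain (Type II): Q = -0.965·√(gD⁵h_f/L)·ln[ε/(3.7D) + √(3.17ν²L/(gD³h_f))]
√(gD⁵h_f/L) = √(9.81·0.456⁵·3.64/2170) = 0.01801
ε/(3.7D) = 1.78×10^-4; √(3.17ν²L/(gD³h_f)) = 1.01×10^-4
Q = -0.965·0.01801·ln(2.783×10^-4) = 0.1423 m³/s
Check: V = 0.871 m/s, Re = 1.78×10^5, f = 0.01990, h_f = 3.67 m ≈ 3.64 m ✓

Q ≈ 142 L/s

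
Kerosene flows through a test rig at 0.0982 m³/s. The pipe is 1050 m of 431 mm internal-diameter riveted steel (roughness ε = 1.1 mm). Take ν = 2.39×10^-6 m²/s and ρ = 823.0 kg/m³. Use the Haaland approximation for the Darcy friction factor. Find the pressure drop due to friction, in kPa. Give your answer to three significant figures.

Δp ≈ 11.9 kPa

V = 4Q/(πD²) = 4·0.0982/(π·0.431²) = 0.6731 m/s
Re = VD/ν = 0.6731·0.431/2.39×10^-6 = 1.21×10^5 → turbulent
ε/D = 1.1/431 = 0.00255
Haaland: f = 0.02614
h_f = f(L/D)V²/(2g) = 0.02614·(1050/0.431)·0.6731²/(2·9.81) = 1.471 m
Δp = ρg·h_f = 823.0·9.81·1.471 = 11.87 kPa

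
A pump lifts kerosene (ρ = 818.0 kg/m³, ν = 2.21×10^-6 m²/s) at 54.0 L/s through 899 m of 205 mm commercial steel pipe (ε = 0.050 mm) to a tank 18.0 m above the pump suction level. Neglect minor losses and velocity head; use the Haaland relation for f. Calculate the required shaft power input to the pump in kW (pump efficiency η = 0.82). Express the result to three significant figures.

P_shaft ≈ 15.1 kW

V = 4Q/(πD²) = 1.636 m/s; Re = 1.52×10^5; ε/D = 2.44×10^-4; f = 0.01779
h_f = f(L/D)V²/2g = 10.64 m
Total head H = z + h_f = 18.0 + 10.64 = 28.64 m
P_hyd = ρgQH = 818.0·9.81·0.0540·28.64 = 12.41 kW
P_shaft = P_hyd/η = 12.41/0.82 = 15.14 kW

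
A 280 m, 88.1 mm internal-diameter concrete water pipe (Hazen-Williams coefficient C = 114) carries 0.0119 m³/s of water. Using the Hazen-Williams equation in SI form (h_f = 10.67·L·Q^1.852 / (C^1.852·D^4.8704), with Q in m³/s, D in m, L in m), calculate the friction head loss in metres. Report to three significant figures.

h_f ≈ 17.4 m

h_f = 10.67·280·0.0119^1.852 / (114^1.852·0.0881^4.8704) = 17.39 m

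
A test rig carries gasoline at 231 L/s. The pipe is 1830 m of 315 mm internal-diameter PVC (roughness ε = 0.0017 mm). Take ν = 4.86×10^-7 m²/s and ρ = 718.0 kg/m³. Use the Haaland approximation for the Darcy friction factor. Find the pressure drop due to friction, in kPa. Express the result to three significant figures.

Δp ≈ 194 kPa

V = 4Q/(πD²) = 4·0.231/(π·0.315²) = 2.964 m/s
Re = VD/ν = 2.964·0.315/4.86×10^-7 = 1.92×10^6 → turbulent
ε/D = 0.0017/315 = 5.40×10^-6
Haaland: f = 0.01056
h_f = f(L/D)V²/(2g) = 0.01056·(1830/0.315)·2.964²/(2·9.81) = 27.47 m
Δp = ρg·h_f = 718.0·9.81·27.47 = 193.5 kPa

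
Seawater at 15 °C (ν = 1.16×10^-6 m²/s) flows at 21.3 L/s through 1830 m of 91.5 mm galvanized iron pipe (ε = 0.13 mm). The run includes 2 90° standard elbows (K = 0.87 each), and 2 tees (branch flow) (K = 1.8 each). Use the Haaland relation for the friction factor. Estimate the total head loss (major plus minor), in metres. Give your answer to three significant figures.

H_L ≈ 241 m

V = 4Q/(πD²) = 3.239 m/s; V²/2g = 0.5348 m
Re = 2.56×10^5, ε/D = 0.00142 → f = 0.02225 (Haaland)
Major: h_f = f(L/D)·V²/2g = 0.02225·20000·0.5348 = 238.0 m
Minor: ΣK = 5.34; h_m = ΣK·V²/2g = 2.856 m
Total H_L = 238.0 + 2.856 = 240.9 m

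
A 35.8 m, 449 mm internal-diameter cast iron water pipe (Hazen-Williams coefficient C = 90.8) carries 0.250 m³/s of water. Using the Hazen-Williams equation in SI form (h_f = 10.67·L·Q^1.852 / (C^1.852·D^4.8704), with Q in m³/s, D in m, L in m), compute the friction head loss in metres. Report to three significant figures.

h_f ≈ 0.342 m

h_f = 10.67·35.8·0.250^1.852 / (90.8^1.852·0.449^4.8704) = 0.3423 m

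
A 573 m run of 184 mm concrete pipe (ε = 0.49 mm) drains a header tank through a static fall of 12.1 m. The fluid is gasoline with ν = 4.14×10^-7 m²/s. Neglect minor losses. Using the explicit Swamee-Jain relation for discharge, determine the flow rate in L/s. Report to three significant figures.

Swamee-Jain (Type II): Q = -0.965·√(gD⁵h_f/L)·ln[ε/(3.7D) + √(3.17ν²L/(gD³h_f))]
√(gD⁵h_f/L) = √(9.81·0.184⁵·12.1/573) = 0.006610
ε/(3.7D) = 7.20×10^-4; √(3.17ν²L/(gD³h_f)) = 2.05×10^-5
Q = -0.965·0.006610·ln(7.403×10^-4) = 0.04598 m³/s
Check: V = 1.73 m/s, Re = 7.69×10^5, f = 0.02559, h_f = 12.1 m ≈ 12.1 m ✓

Q ≈ 46.0 L/s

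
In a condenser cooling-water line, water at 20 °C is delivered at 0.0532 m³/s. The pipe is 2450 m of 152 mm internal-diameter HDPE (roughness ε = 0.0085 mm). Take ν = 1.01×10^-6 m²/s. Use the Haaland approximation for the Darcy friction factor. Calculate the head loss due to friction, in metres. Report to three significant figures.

h_f ≈ 98.8 m

V = 4Q/(πD²) = 4·0.0532/(π·0.152²) = 2.932 m/s
Re = VD/ν = 2.932·0.152/1.01×10^-6 = 4.41×10^5 → turbulent
ε/D = 0.0085/152 = 5.59×10^-5
Haaland: f = 0.01399
h_f = f(L/D)V²/(2g) = 0.01399·(2450/0.152)·2.932²/(2·9.81) = 98.79 m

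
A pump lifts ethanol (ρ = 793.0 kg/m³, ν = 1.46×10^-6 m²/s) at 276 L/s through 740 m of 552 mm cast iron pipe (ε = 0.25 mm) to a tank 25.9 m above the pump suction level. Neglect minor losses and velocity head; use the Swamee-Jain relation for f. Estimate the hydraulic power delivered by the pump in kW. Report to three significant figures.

P_hyd ≈ 59.0 kW

V = 4Q/(πD²) = 1.153 m/s; Re = 4.36×10^5; ε/D = 4.53×10^-4; f = 0.01761
h_f = f(L/D)V²/2g = 1.600 m
Total head H = z + h_f = 25.9 + 1.600 = 27.50 m
P_hyd = ρgQH = 793.0·9.81·0.276·27.50 = 59.05 kW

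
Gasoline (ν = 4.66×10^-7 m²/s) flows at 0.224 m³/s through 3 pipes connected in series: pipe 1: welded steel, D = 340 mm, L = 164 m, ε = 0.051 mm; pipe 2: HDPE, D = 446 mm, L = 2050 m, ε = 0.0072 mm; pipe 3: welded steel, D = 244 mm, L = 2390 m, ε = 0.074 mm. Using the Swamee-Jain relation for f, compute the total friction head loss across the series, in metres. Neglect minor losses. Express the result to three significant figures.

H ≈ 183 m

Pipe 1: V = 2.467 m/s, Re = 1.80×10^6, ε/D = 1.50×10^-4, f = 0.01373, h_1 = f(L/D)V²/2g = 2.054 m
Pipe 2: V = 1.434 m/s, Re = 1.37×10^6, ε/D = 1.61×10^-5, f = 0.01148, h_2 = f(L/D)V²/2g = 5.529 m
Pipe 3: V = 4.790 m/s, Re = 2.51×10^6, ε/D = 3.03×10^-4, f = 0.01534, h_3 = f(L/D)V²/2g = 175.8 m
Series → Q common, losses add: H = Σh = 183.4 m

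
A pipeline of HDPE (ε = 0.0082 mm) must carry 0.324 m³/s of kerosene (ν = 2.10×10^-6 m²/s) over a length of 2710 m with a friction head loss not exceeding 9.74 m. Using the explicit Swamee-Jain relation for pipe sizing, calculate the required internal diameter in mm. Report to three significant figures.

D ≈ 514 mm

Swamee-Jain (Type III): D = 0.66·[ε^1.25·(LQ²/(gh_f))^4.75 + ν·Q^9.4·(L/(gh_f))^5.2]^0.04
LQ²/(gh_f) = 2.977; L/(gh_f) = 28.36
Term 1 = ε^1.25·(…)^4.75 = 7.82×10^-5; Term 2 = ν·Q^9.4·(…)^5.2 = 0.00189
D = 0.66·(7.82×10^-5 + 0.00189)^0.04 = 0.5144 m = 514 mm
Check: V = 1.56 m/s, Re = 3.82×10^5, f = 0.01396, h_f = 9.11 m ≈ 9.74 m ✓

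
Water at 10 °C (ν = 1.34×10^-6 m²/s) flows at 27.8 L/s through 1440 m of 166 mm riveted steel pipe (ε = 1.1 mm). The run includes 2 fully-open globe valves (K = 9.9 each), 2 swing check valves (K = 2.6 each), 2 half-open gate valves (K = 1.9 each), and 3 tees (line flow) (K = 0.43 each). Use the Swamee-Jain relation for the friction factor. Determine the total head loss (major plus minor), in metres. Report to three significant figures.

V = 4Q/(πD²) = 1.285 m/s; V²/2g = 0.08410 m
Re = 1.59×10^5, ε/D = 0.00663 → f = 0.03382 (Swamee-Jain)
Major: h_f = f(L/D)·V²/2g = 0.03382·8675·0.08410 = 24.67 m
Minor: ΣK = 30.1; h_m = ΣK·V²/2g = 2.530 m
Total H_L = 24.67 + 2.530 = 27.20 m

H_L ≈ 27.2 m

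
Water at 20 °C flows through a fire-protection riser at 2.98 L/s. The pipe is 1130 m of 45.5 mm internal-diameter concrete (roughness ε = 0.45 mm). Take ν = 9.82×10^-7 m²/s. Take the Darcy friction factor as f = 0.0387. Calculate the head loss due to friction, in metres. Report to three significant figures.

V = 4Q/(πD²) = 4·0.00298/(π·0.0455²) = 1.833 m/s
h_f = f(L/D)V²/(2g) = 0.03870·(1130/0.0455)·1.833²/(2·9.81) = 164.5 m

h_f ≈ 165 m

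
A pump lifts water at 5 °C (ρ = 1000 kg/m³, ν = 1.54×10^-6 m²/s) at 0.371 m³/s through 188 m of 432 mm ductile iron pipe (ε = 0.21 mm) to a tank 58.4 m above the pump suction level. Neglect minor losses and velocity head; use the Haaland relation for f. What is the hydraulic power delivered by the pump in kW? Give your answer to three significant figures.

V = 4Q/(πD²) = 2.531 m/s; Re = 7.10×10^5; ε/D = 4.86×10^-4; f = 0.01725
h_f = f(L/D)V²/2g = 2.451 m
Total head H = z + h_f = 58.4 + 2.451 = 60.85 m
P_hyd = ρgQH = 1000·9.81·0.371·60.85 = 221.5 kW

P_hyd ≈ 221 kW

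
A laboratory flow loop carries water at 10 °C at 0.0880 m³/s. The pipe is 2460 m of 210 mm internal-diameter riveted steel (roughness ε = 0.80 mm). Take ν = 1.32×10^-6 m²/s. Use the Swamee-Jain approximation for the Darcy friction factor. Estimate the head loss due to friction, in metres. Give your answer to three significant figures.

V = 4Q/(πD²) = 4·0.0880/(π·0.210²) = 2.541 m/s
Re = VD/ν = 2.541·0.210/1.32×10^-6 = 4.04×10^5 → turbulent
ε/D = 0.80/210 = 0.00381
Swamee-Jain: f = 0.02842
h_f = f(L/D)V²/(2g) = 0.02842·(2460/0.210)·2.541²/(2·9.81) = 109.5 m

h_f ≈ 110 m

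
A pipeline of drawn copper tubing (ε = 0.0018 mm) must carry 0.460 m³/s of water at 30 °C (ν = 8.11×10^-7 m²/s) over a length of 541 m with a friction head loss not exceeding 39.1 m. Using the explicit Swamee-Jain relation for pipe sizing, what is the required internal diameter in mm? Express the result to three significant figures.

D ≈ 303 mm

Swamee-Jain (Type III): D = 0.66·[ε^1.25·(LQ²/(gh_f))^4.75 + ν·Q^9.4·(L/(gh_f))^5.2]^0.04
LQ²/(gh_f) = 0.2984; L/(gh_f) = 1.410
Term 1 = ε^1.25·(…)^4.75 = 2.11×10^-10; Term 2 = ν·Q^9.4·(…)^5.2 = 3.28×10^-9
D = 0.66·(2.11×10^-10 + 3.28×10^-9)^0.04 = 0.3029 m = 303 mm
Check: V = 6.39 m/s, Re = 2.38×10^6, f = 0.01033, h_f = 38.4 m ≈ 39.1 m ✓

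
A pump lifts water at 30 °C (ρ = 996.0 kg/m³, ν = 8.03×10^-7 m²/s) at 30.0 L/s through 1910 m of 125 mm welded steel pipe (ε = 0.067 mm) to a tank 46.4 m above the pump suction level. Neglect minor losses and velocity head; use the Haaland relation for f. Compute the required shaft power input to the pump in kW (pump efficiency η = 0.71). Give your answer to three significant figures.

P_shaft ≈ 53.8 kW

V = 4Q/(πD²) = 2.445 m/s; Re = 3.81×10^5; ε/D = 5.36×10^-4; f = 0.01803
h_f = f(L/D)V²/2g = 83.93 m
Total head H = z + h_f = 46.4 + 83.93 = 130.3 m
P_hyd = ρgQH = 996.0·9.81·0.0300·130.3 = 38.20 kW
P_shaft = P_hyd/η = 38.20/0.71 = 53.80 kW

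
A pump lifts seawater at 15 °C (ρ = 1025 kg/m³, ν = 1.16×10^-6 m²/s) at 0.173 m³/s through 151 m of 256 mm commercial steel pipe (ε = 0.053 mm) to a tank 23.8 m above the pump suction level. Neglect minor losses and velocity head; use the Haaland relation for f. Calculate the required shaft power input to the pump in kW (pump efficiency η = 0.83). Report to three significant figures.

P_shaft ≈ 60.5 kW

V = 4Q/(πD²) = 3.361 m/s; Re = 7.42×10^5; ε/D = 2.07×10^-4; f = 0.01493
h_f = f(L/D)V²/2g = 5.069 m
Total head H = z + h_f = 23.8 + 5.069 = 28.87 m
P_hyd = ρgQH = 1025·9.81·0.173·28.87 = 50.22 kW
P_shaft = P_hyd/η = 50.22/0.83 = 60.51 kW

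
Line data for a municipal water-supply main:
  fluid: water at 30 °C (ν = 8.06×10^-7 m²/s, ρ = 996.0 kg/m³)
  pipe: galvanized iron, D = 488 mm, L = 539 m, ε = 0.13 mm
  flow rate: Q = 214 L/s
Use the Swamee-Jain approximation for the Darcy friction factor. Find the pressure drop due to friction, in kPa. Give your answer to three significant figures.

V = 4Q/(πD²) = 4·0.214/(π·0.488²) = 1.144 m/s
Re = VD/ν = 1.144·0.488/8.06×10^-7 = 6.93×10^5 → turbulent
ε/D = 0.13/488 = 2.66×10^-4
Swamee-Jain: f = 0.01575
h_f = f(L/D)V²/(2g) = 0.01575·(539/0.488)·1.144²/(2·9.81) = 1.161 m
Δp = ρg·h_f = 996.0·9.81·1.161 = 11.34 kPa

Δp ≈ 11.3 kPa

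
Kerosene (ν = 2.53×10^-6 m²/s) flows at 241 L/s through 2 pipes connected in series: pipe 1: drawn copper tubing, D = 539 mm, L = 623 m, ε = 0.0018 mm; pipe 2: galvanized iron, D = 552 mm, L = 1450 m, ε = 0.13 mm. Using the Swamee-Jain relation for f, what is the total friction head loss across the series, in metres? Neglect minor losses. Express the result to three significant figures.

H ≈ 3.33 m

Pipe 1: V = 1.056 m/s, Re = 2.25×10^5, ε/D = 3.34×10^-6, f = 0.01521, h_1 = f(L/D)V²/2g = 0.9999 m
Pipe 2: V = 1.007 m/s, Re = 2.20×10^5, ε/D = 2.36×10^-4, f = 0.01718, h_2 = f(L/D)V²/2g = 2.332 m
Series → Q common, losses add: H = Σh = 3.332 m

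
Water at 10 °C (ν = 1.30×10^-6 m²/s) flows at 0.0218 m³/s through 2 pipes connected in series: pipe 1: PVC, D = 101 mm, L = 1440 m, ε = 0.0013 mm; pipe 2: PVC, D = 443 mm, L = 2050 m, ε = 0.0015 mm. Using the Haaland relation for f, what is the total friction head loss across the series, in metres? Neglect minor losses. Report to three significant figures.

H ≈ 83.0 m

Pipe 1: V = 2.721 m/s, Re = 2.11×10^5, ε/D = 1.29×10^-5, f = 0.01541, h_1 = f(L/D)V²/2g = 82.93 m
Pipe 2: V = 0.1414 m/s, Re = 4.82×10^4, ε/D = 3.39×10^-6, f = 0.02089, h_2 = f(L/D)V²/2g = 0.09857 m
Series → Q common, losses add: H = Σh = 83.03 m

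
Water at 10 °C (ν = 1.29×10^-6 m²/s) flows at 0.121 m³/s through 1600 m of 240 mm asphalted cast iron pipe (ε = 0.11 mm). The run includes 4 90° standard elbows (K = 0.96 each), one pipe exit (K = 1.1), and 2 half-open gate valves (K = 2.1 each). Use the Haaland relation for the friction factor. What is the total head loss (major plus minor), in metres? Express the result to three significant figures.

V = 4Q/(πD²) = 2.675 m/s; V²/2g = 0.3646 m
Re = 4.98×10^5, ε/D = 4.58×10^-4 → f = 0.01731 (Haaland)
Major: h_f = f(L/D)·V²/2g = 0.01731·6667·0.3646 = 42.08 m
Minor: ΣK = 9.14; h_m = ΣK·V²/2g = 3.333 m
Total H_L = 42.08 + 3.333 = 45.41 m

H_L ≈ 45.4 m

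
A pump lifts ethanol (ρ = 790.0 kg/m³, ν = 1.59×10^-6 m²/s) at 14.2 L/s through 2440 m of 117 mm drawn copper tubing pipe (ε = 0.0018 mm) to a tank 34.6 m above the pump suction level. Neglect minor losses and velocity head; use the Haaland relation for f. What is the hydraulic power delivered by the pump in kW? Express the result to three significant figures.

P_hyd ≈ 7.48 kW

V = 4Q/(πD²) = 1.321 m/s; Re = 9.72×10^4; ε/D = 1.54×10^-5; f = 0.01799
h_f = f(L/D)V²/2g = 33.35 m
Total head H = z + h_f = 34.6 + 33.35 = 67.95 m
P_hyd = ρgQH = 790.0·9.81·0.0142·67.95 = 7.478 kW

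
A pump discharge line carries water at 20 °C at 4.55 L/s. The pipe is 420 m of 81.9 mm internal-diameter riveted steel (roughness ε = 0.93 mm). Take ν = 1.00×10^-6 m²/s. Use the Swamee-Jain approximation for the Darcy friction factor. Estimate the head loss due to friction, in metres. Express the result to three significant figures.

V = 4Q/(πD²) = 4·0.00455/(π·0.0819²) = 0.8637 m/s
Re = VD/ν = 0.8637·0.0819/1.00×10^-6 = 7.07×10^4 → turbulent
ε/D = 0.93/81.9 = 0.0114
Swamee-Jain: f = 0.04067
h_f = f(L/D)V²/(2g) = 0.04067·(420/0.0819)·0.8637²/(2·9.81) = 7.930 m

h_f ≈ 7.93 m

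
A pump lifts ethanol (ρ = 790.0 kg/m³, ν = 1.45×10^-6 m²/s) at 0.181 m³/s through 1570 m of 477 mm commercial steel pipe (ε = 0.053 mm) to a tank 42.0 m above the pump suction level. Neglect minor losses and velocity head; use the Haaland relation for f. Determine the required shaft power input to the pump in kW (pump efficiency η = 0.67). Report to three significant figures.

V = 4Q/(πD²) = 1.013 m/s; Re = 3.33×10^5; ε/D = 1.11×10^-4; f = 0.01511
h_f = f(L/D)V²/2g = 2.601 m
Total head H = z + h_f = 42.0 + 2.601 = 44.60 m
P_hyd = ρgQH = 790.0·9.81·0.181·44.60 = 62.56 kW
P_shaft = P_hyd/η = 62.56/0.67 = 93.38 kW

P_shaft ≈ 93.4 kW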